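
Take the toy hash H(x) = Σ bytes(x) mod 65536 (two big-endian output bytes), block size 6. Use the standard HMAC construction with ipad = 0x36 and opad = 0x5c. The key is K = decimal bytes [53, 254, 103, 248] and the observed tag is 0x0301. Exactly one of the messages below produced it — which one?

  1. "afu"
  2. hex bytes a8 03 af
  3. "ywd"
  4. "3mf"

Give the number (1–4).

4

Key decimal bytes [53, 254, 103, 248] = 35 fe 67 f8 is 4 bytes ≤ B = 6; zero-pad to 6 bytes: K' = 35 fe 67 f8 00 00.
K' ⊕ ipad = 03 c8 51 ce 36 36; K' ⊕ opad = 69 a2 3b a4 5c 5c.
m1: inner = H(03 c8 51 ce 36 36 61 66 75) = 03 92; tag = H(69 a2 3b a4 5c 5c 03 92) = 0337
m2: inner = H(03 c8 51 ce 36 36 a8 03 af) = 03 b0; tag = H(69 a2 3b a4 5c 5c 03 b0) = 0355
m3: inner = H(03 c8 51 ce 36 36 79 77 64) = 03 aa; tag = H(69 a2 3b a4 5c 5c 03 aa) = 034f
m4: inner = H(03 c8 51 ce 36 36 33 6d 66) = 03 5c; tag = H(69 a2 3b a4 5c 5c 03 5c) = 0301 ← matches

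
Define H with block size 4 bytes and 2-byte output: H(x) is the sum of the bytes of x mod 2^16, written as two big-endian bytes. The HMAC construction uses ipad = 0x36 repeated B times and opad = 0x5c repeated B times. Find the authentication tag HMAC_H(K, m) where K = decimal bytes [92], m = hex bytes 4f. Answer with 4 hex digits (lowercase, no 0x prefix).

Key decimal bytes [92] = 5c is 1 byte ≤ B = 4; zero-pad to 4 bytes: K' = 5c 00 00 00.
K' ⊕ ipad = 6a 36 36 36.  K' ⊕ opad = 00 5c 5c 5c.
Inner input = (K'⊕ipad) ∥ m = 6a 36 36 36 ∥ 4f.
Inner hash: sum = 106+54+54+54+79 = 347 → 01 5b.
Outer input = (K'⊕opad) ∥ inner = 00 5c 5c 5c ∥ 01 5b.
Outer hash (tag): sum = 0+92+92+92+1+91 = 368 → 01 70.

0170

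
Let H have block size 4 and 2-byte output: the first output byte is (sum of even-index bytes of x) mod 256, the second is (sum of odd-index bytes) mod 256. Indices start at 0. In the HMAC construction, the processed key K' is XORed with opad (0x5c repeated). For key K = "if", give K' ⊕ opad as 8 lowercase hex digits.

Key "if" = 69 66 is 2 bytes ≤ B = 4; zero-pad to 4 bytes: K' = 69 66 00 00.
XOR each byte with 0x5c: 69⊕5c=35, 66⊕5c=3a, 00⊕5c=5c, 00⊕5c=5c.

353a5c5c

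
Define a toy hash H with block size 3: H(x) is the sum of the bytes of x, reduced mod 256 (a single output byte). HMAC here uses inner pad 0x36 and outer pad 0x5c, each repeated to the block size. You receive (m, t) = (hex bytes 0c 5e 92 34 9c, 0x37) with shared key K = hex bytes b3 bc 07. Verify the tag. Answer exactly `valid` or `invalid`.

Key hex bytes b3 bc 07 is exactly B = 3 bytes: K' = b3 bc 07.
K' ⊕ ipad = 85 8a 31; K' ⊕ opad = ef e0 5b.
Inner hash: sum = 133+138+49+12+94+146+52+156 = 780; mod 256 = 12 → 0c.
Outer hash (recomputed tag): sum = 239+224+91+12 = 566; mod 256 = 54 → 36.
Recomputed tag = 36; claimed = 37 → mismatch.

invalid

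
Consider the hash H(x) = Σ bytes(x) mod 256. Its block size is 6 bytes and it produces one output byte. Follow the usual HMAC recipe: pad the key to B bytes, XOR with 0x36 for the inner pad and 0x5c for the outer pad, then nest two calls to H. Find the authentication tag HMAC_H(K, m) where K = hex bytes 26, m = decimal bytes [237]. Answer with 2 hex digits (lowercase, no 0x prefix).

Key hex bytes 26 is 1 byte ≤ B = 6; zero-pad to 6 bytes: K' = 26 00 00 00 00 00.
K' ⊕ ipad = 10 36 36 36 36 36.  K' ⊕ opad = 7a 5c 5c 5c 5c 5c.
Inner input = (K'⊕ipad) ∥ m = 10 36 36 36 36 36 ∥ ed.
Inner hash: sum = 16+54+54+54+54+54+237 = 523; mod 256 = 11 → 0b.
Outer input = (K'⊕opad) ∥ inner = 7a 5c 5c 5c 5c 5c ∥ 0b.
Outer hash (tag): sum = 122+92+92+92+92+92+11 = 593; mod 256 = 81 → 51.

51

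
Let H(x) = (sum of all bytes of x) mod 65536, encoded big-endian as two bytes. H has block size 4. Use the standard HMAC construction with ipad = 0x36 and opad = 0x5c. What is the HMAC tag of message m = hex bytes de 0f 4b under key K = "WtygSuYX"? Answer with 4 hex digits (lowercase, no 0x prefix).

027b

Key "WtygSuYX" = 57 74 79 67 53 75 59 58 is 8 bytes > B = 4, so hash it first: H(key) = 03 24, then zero-pad to 4 bytes: K' = 03 24 00 00.
K' ⊕ ipad = 35 12 36 36.  K' ⊕ opad = 5f 78 5c 5c.
Inner input = (K'⊕ipad) ∥ m = 35 12 36 36 ∥ de 0f 4b.
Inner hash: sum = 53+18+54+54+222+15+75 = 491 → 01 eb.
Outer input = (K'⊕opad) ∥ inner = 5f 78 5c 5c ∥ 01 eb.
Outer hash (tag): sum = 95+120+92+92+1+235 = 635 → 02 7b.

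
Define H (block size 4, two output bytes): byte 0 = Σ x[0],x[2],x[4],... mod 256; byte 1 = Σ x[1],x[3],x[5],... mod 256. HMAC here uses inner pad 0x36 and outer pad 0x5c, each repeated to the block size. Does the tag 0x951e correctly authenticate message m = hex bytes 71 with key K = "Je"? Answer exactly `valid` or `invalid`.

valid

Key "Je" = 4a 65 is 2 bytes ≤ B = 4; zero-pad to 4 bytes: K' = 4a 65 00 00.
K' ⊕ ipad = 7c 53 36 36; K' ⊕ opad = 16 39 5c 5c.
Inner hash: even-index sum = 291 mod 256 = 35; odd-index sum = 137 mod 256 = 137 → 23 89.
Outer hash (recomputed tag): even-index sum = 149 mod 256 = 149; odd-index sum = 286 mod 256 = 30 → 95 1e.
Recomputed tag = 951e; claimed = 951e → match.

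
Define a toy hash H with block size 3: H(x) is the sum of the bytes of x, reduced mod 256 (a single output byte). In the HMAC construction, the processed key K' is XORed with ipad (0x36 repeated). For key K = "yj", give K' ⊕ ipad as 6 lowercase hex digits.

4f5c36

Key "yj" = 79 6a is 2 bytes ≤ B = 3; zero-pad to 3 bytes: K' = 79 6a 00.
XOR each byte with 0x36: 79⊕36=4f, 6a⊕36=5c, 00⊕36=36.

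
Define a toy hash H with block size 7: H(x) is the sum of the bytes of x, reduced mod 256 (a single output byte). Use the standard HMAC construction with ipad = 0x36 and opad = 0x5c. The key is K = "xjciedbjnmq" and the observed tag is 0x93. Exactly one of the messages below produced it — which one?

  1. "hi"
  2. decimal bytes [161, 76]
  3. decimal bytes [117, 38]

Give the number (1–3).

Key "xjciedbjnmq" = 78 6a 63 69 65 64 62 6a 6e 6d 71 is 11 bytes > B = 7, so hash it first: H(key) = 8f, then zero-pad to 7 bytes: K' = 8f 00 00 00 00 00 00.
K' ⊕ ipad = b9 36 36 36 36 36 36; K' ⊕ opad = d3 5c 5c 5c 5c 5c 5c.
m1: inner = H(b9 36 36 36 36 36 36 68 69) = ce; tag = H(d3 5c 5c 5c 5c 5c 5c ce) = c9
m2: inner = H(b9 36 36 36 36 36 36 a1 4c) = ea; tag = H(d3 5c 5c 5c 5c 5c 5c ea) = e5
m3: inner = H(b9 36 36 36 36 36 36 75 26) = 98; tag = H(d3 5c 5c 5c 5c 5c 5c 98) = 93 ← matches

3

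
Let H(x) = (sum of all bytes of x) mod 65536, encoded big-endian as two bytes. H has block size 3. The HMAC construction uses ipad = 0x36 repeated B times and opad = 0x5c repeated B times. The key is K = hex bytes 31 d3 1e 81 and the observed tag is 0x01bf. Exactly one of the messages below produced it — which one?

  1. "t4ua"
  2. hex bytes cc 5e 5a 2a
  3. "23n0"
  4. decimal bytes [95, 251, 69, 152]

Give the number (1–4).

Key hex bytes 31 d3 1e 81 is 4 bytes > B = 3, so hash it first: H(key) = 01 a3, then zero-pad to 3 bytes: K' = 01 a3 00.
K' ⊕ ipad = 37 95 36; K' ⊕ opad = 5d ff 5c.
m1: inner = H(37 95 36 74 34 75 61) = 02 80; tag = H(5d ff 5c 02 80) = 023a
m2: inner = H(37 95 36 cc 5e 5a 2a) = 02 b0; tag = H(5d ff 5c 02 b0) = 026a
m3: inner = H(37 95 36 32 33 6e 30) = 02 05; tag = H(5d ff 5c 02 05) = 01bf ← matches
m4: inner = H(37 95 36 5f fb 45 98) = 03 39; tag = H(5d ff 5c 03 39) = 01f4

3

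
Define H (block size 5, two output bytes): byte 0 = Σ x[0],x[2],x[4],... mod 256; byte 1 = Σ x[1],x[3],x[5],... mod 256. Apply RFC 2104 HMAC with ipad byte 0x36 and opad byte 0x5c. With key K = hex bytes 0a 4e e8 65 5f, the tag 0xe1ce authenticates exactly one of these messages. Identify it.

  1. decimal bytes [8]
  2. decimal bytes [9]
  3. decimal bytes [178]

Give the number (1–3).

Key hex bytes 0a 4e e8 65 5f is exactly B = 5 bytes: K' = 0a 4e e8 65 5f.
K' ⊕ ipad = 3c 78 de 53 69; K' ⊕ opad = 56 12 b4 39 03.
m1: inner = H(3c 78 de 53 69 08) = 83 d3; tag = H(56 12 b4 39 03 83 d3) = e0ce
m2: inner = H(3c 78 de 53 69 09) = 83 d4; tag = H(56 12 b4 39 03 83 d4) = e1ce ← matches
m3: inner = H(3c 78 de 53 69 b2) = 83 7d; tag = H(56 12 b4 39 03 83 7d) = 8ace

2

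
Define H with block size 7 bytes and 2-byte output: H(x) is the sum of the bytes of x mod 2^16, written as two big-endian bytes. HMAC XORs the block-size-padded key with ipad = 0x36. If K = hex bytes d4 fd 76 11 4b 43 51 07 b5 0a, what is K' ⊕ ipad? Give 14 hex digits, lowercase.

35cb3636363636

Key hex bytes d4 fd 76 11 4b 43 51 07 b5 0a is 10 bytes > B = 7, so hash it first: H(key) = 03 fd, then zero-pad to 7 bytes: K' = 03 fd 00 00 00 00 00.
XOR each byte with 0x36: 03⊕36=35, fd⊕36=cb, 00⊕36=36, 00⊕36=36, 00⊕36=36, 00⊕36=36, 00⊕36=36.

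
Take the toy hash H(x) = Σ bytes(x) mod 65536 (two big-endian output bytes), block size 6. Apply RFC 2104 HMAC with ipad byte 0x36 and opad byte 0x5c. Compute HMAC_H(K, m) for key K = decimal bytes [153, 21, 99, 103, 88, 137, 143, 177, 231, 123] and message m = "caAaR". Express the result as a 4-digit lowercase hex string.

Key decimal bytes [153, 21, 99, 103, 88, 137, 143, 177, 231, 123] = 99 15 63 67 58 89 8f b1 e7 7b is 10 bytes > B = 6, so hash it first: H(key) = 04 fb, then zero-pad to 6 bytes: K' = 04 fb 00 00 00 00.
K' ⊕ ipad = 32 cd 36 36 36 36.  K' ⊕ opad = 58 a7 5c 5c 5c 5c.
Inner input = (K'⊕ipad) ∥ m = 32 cd 36 36 36 36 ∥ 63 61 41 61 52.
Inner hash: sum = 50+205+54+54+54+54+99+97+65+97+82 = 911 → 03 8f.
Outer input = (K'⊕opad) ∥ inner = 58 a7 5c 5c 5c 5c ∥ 03 8f.
Outer hash (tag): sum = 88+167+92+92+92+92+3+143 = 769 → 03 01.

0301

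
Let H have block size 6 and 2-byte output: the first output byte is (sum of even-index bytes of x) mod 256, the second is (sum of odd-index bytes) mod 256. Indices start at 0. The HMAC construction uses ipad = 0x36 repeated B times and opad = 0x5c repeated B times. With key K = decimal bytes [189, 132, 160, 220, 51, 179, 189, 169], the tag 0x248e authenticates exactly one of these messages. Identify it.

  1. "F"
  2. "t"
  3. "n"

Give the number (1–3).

Key decimal bytes [189, 132, 160, 220, 51, 179, 189, 169] = bd 84 a0 dc 33 b3 bd a9 is 8 bytes > B = 6, so hash it first: H(key) = 4d bc, then zero-pad to 6 bytes: K' = 4d bc 00 00 00 00.
K' ⊕ ipad = 7b 8a 36 36 36 36; K' ⊕ opad = 11 e0 5c 5c 5c 5c.
m1: inner = H(7b 8a 36 36 36 36 46) = 2d f6; tag = H(11 e0 5c 5c 5c 5c 2d f6) = f68e
m2: inner = H(7b 8a 36 36 36 36 74) = 5b f6; tag = H(11 e0 5c 5c 5c 5c 5b f6) = 248e ← matches
m3: inner = H(7b 8a 36 36 36 36 6e) = 55 f6; tag = H(11 e0 5c 5c 5c 5c 55 f6) = 1e8e

2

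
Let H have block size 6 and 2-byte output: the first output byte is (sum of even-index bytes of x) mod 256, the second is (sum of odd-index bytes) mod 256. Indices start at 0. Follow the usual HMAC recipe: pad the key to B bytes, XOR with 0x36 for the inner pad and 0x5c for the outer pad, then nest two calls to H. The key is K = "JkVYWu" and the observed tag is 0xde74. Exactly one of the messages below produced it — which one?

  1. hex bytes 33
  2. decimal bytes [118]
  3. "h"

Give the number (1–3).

Key "JkVYWu" = 4a 6b 56 59 57 75 is exactly B = 6 bytes: K' = 4a 6b 56 59 57 75.
K' ⊕ ipad = 7c 5d 60 6f 61 43; K' ⊕ opad = 16 37 0a 05 0b 29.
m1: inner = H(7c 5d 60 6f 61 43 33) = 70 0f; tag = H(16 37 0a 05 0b 29 70 0f) = 9b74
m2: inner = H(7c 5d 60 6f 61 43 76) = b3 0f; tag = H(16 37 0a 05 0b 29 b3 0f) = de74 ← matches
m3: inner = H(7c 5d 60 6f 61 43 68) = a5 0f; tag = H(16 37 0a 05 0b 29 a5 0f) = d074

2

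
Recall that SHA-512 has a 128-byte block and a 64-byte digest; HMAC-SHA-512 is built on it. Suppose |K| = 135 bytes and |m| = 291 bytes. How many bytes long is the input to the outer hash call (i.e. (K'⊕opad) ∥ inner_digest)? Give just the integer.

192

Key is 135 > 128 bytes, so it is hashed to 64 bytes then zero-padded to 128: |K'| = 128.
Outer input = (K'⊕opad) ∥ H(inner) → 128 + 64 = 192 bytes.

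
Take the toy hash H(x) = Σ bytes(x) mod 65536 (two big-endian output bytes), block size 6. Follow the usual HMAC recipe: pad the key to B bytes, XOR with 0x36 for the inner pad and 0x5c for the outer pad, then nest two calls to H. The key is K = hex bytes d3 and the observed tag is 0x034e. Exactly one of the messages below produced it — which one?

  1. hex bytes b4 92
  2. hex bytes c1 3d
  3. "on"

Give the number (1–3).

Key hex bytes d3 is 1 byte ≤ B = 6; zero-pad to 6 bytes: K' = d3 00 00 00 00 00.
K' ⊕ ipad = e5 36 36 36 36 36; K' ⊕ opad = 8f 5c 5c 5c 5c 5c.
m1: inner = H(e5 36 36 36 36 36 b4 92) = 03 39; tag = H(8f 5c 5c 5c 5c 5c 03 39) = 0297
m2: inner = H(e5 36 36 36 36 36 c1 3d) = 02 f1; tag = H(8f 5c 5c 5c 5c 5c 02 f1) = 034e ← matches
m3: inner = H(e5 36 36 36 36 36 6f 6e) = 02 d0; tag = H(8f 5c 5c 5c 5c 5c 02 d0) = 032d

2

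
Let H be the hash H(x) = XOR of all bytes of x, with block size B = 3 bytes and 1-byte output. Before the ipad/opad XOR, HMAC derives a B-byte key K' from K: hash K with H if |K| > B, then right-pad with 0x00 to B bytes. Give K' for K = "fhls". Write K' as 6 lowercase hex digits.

110000

|K| = 4 > B = 3, so first hash the key.
H(K): XOR 66⊕68⊕6c⊕73 = 11.
Zero-pad H(K) = 11 to 3 bytes: K' = 11 00 00.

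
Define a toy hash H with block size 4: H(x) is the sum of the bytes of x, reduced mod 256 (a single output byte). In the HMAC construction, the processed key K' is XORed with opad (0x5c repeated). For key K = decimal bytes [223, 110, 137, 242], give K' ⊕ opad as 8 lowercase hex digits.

Key decimal bytes [223, 110, 137, 242] = df 6e 89 f2 is exactly B = 4 bytes: K' = df 6e 89 f2.
XOR each byte with 0x5c: df⊕5c=83, 6e⊕5c=32, 89⊕5c=d5, f2⊕5c=ae.

8332d5ae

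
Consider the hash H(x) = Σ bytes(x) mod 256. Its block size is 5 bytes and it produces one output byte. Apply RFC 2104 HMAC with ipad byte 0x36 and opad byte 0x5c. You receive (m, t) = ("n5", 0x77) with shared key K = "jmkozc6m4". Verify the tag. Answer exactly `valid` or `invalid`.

Key "jmkozc6m4" = 6a 6d 6b 6f 7a 63 36 6d 34 is 9 bytes > B = 5, so hash it first: H(key) = 65, then zero-pad to 5 bytes: K' = 65 00 00 00 00.
K' ⊕ ipad = 53 36 36 36 36; K' ⊕ opad = 39 5c 5c 5c 5c.
Inner hash: sum = 83+54+54+54+54+110+53 = 462; mod 256 = 206 → ce.
Outer hash (recomputed tag): sum = 57+92+92+92+92+206 = 631; mod 256 = 119 → 77.
Recomputed tag = 77; claimed = 77 → match.

valid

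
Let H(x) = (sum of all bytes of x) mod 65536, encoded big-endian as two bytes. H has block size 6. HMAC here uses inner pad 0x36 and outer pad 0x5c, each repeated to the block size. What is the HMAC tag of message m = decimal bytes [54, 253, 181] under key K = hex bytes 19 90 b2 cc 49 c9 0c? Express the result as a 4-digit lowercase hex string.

Key hex bytes 19 90 b2 cc 49 c9 0c is 7 bytes > B = 6, so hash it first: H(key) = 03 45, then zero-pad to 6 bytes: K' = 03 45 00 00 00 00.
K' ⊕ ipad = 35 73 36 36 36 36.  K' ⊕ opad = 5f 19 5c 5c 5c 5c.
Inner input = (K'⊕ipad) ∥ m = 35 73 36 36 36 36 ∥ 36 fd b5.
Inner hash: sum = 53+115+54+54+54+54+54+253+181 = 872 → 03 68.
Outer input = (K'⊕opad) ∥ inner = 5f 19 5c 5c 5c 5c ∥ 03 68.
Outer hash (tag): sum = 95+25+92+92+92+92+3+104 = 595 → 02 53.

0253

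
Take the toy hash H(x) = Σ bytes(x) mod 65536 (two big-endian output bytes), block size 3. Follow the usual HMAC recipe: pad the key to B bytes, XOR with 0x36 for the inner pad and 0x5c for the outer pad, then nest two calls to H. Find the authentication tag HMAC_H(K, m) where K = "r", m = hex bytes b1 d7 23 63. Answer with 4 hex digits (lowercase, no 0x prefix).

Key "r" = 72 is 1 byte ≤ B = 3; zero-pad to 3 bytes: K' = 72 00 00.
K' ⊕ ipad = 44 36 36.  K' ⊕ opad = 2e 5c 5c.
Inner input = (K'⊕ipad) ∥ m = 44 36 36 ∥ b1 d7 23 63.
Inner hash: sum = 68+54+54+177+215+35+99 = 702 → 02 be.
Outer input = (K'⊕opad) ∥ inner = 2e 5c 5c ∥ 02 be.
Outer hash (tag): sum = 46+92+92+2+190 = 422 → 01 a6.

01a6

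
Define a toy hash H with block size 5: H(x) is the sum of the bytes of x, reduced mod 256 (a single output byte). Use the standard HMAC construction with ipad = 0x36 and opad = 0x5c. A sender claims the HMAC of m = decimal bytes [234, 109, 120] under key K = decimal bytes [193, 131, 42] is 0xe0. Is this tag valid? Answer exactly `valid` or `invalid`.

Key decimal bytes [193, 131, 42] = c1 83 2a is 3 bytes ≤ B = 5; zero-pad to 5 bytes: K' = c1 83 2a 00 00.
K' ⊕ ipad = f7 b5 1c 36 36; K' ⊕ opad = 9d df 76 5c 5c.
Inner hash: sum = 247+181+28+54+54+234+109+120 = 1027; mod 256 = 3 → 03.
Outer hash (recomputed tag): sum = 157+223+118+92+92+3 = 685; mod 256 = 173 → ad.
Recomputed tag = ad; claimed = e0 → mismatch.

invalid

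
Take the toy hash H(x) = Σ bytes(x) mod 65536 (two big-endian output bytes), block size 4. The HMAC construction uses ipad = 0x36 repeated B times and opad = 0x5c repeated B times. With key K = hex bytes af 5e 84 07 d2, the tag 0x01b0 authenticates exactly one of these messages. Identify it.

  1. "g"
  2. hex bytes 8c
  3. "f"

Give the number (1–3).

1

Key hex bytes af 5e 84 07 d2 is 5 bytes > B = 4, so hash it first: H(key) = 02 6a, then zero-pad to 4 bytes: K' = 02 6a 00 00.
K' ⊕ ipad = 34 5c 36 36; K' ⊕ opad = 5e 36 5c 5c.
m1: inner = H(34 5c 36 36 67) = 01 63; tag = H(5e 36 5c 5c 01 63) = 01b0 ← matches
m2: inner = H(34 5c 36 36 8c) = 01 88; tag = H(5e 36 5c 5c 01 88) = 01d5
m3: inner = H(34 5c 36 36 66) = 01 62; tag = H(5e 36 5c 5c 01 62) = 01af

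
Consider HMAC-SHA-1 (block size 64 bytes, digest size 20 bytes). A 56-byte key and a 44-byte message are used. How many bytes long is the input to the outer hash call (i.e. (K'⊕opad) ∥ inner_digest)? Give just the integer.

Key is 56 ≤ 64 bytes, zero-padded: |K'| = 64.
Outer input = (K'⊕opad) ∥ H(inner) → 64 + 20 = 84 bytes.

84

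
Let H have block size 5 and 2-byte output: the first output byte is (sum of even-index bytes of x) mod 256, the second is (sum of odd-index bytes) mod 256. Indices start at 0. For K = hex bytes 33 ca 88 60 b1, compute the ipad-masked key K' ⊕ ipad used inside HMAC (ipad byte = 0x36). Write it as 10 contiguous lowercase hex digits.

Key hex bytes 33 ca 88 60 b1 is exactly B = 5 bytes: K' = 33 ca 88 60 b1.
XOR each byte with 0x36: 33⊕36=05, ca⊕36=fc, 88⊕36=be, 60⊕36=56, b1⊕36=87.

05fcbe5687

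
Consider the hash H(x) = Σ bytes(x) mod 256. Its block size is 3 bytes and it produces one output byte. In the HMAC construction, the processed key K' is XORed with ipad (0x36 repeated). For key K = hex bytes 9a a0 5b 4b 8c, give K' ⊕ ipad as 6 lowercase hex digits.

5a3636

Key hex bytes 9a a0 5b 4b 8c is 5 bytes > B = 3, so hash it first: H(key) = 6c, then zero-pad to 3 bytes: K' = 6c 00 00.
XOR each byte with 0x36: 6c⊕36=5a, 00⊕36=36, 00⊕36=36.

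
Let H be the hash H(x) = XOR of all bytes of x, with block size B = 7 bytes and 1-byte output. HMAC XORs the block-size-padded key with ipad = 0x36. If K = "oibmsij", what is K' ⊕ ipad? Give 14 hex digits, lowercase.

Key "oibmsij" = 6f 69 62 6d 73 69 6a is exactly B = 7 bytes: K' = 6f 69 62 6d 73 69 6a.
XOR each byte with 0x36: 6f⊕36=59, 69⊕36=5f, 62⊕36=54, 6d⊕36=5b, 73⊕36=45, 69⊕36=5f, 6a⊕36=5c.

595f545b455f5c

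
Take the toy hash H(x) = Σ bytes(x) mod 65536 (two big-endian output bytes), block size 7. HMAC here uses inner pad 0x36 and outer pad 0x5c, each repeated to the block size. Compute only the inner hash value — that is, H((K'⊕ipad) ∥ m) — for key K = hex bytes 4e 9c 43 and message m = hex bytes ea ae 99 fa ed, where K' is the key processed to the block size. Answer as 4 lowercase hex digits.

0687

Key hex bytes 4e 9c 43 is 3 bytes ≤ B = 7; zero-pad to 7 bytes: K' = 4e 9c 43 00 00 00 00.
K' ⊕ ipad = 78 aa 75 36 36 36 36.
Inner input = 78 aa 75 36 36 36 36 ∥ ea ae 99 fa ed.
Inner hash: sum = 120+170+117+54+54+54+54+234+174+153+250+237 = 1671 → 06 87.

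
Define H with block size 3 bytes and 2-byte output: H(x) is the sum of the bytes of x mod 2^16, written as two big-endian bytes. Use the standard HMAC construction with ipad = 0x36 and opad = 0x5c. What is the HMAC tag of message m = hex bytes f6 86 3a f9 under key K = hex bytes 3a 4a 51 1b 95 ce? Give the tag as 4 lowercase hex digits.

014a

Key hex bytes 3a 4a 51 1b 95 ce is 6 bytes > B = 3, so hash it first: H(key) = 02 53, then zero-pad to 3 bytes: K' = 02 53 00.
K' ⊕ ipad = 34 65 36.  K' ⊕ opad = 5e 0f 5c.
Inner input = (K'⊕ipad) ∥ m = 34 65 36 ∥ f6 86 3a f9.
Inner hash: sum = 52+101+54+246+134+58+249 = 894 → 03 7e.
Outer input = (K'⊕opad) ∥ inner = 5e 0f 5c ∥ 03 7e.
Outer hash (tag): sum = 94+15+92+3+126 = 330 → 01 4a.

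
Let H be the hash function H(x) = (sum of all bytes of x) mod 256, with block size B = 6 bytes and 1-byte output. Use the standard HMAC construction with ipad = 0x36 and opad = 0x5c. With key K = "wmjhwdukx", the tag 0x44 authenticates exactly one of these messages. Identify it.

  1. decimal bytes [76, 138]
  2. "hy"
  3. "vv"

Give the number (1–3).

1

Key "wmjhwdukx" = 77 6d 6a 68 77 64 75 6b 78 is 9 bytes > B = 6, so hash it first: H(key) = e9, then zero-pad to 6 bytes: K' = e9 00 00 00 00 00.
K' ⊕ ipad = df 36 36 36 36 36; K' ⊕ opad = b5 5c 5c 5c 5c 5c.
m1: inner = H(df 36 36 36 36 36 4c 8a) = c3; tag = H(b5 5c 5c 5c 5c 5c c3) = 44 ← matches
m2: inner = H(df 36 36 36 36 36 68 79) = ce; tag = H(b5 5c 5c 5c 5c 5c ce) = 4f
m3: inner = H(df 36 36 36 36 36 76 76) = d9; tag = H(b5 5c 5c 5c 5c 5c d9) = 5a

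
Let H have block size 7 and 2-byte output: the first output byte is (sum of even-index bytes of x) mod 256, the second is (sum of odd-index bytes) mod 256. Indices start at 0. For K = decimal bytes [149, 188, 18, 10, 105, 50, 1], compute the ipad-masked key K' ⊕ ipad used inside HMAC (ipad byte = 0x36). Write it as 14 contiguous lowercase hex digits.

a38a243c5f0437

Key decimal bytes [149, 188, 18, 10, 105, 50, 1] = 95 bc 12 0a 69 32 01 is exactly B = 7 bytes: K' = 95 bc 12 0a 69 32 01.
XOR each byte with 0x36: 95⊕36=a3, bc⊕36=8a, 12⊕36=24, 0a⊕36=3c, 69⊕36=5f, 32⊕36=04, 01⊕36=37.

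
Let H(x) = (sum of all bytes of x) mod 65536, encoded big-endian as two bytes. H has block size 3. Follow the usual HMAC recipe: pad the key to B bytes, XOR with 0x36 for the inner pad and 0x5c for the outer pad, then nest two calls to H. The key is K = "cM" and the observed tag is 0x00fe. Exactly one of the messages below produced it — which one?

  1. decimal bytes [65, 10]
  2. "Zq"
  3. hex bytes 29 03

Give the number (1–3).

1

Key "cM" = 63 4d is 2 bytes ≤ B = 3; zero-pad to 3 bytes: K' = 63 4d 00.
K' ⊕ ipad = 55 7b 36; K' ⊕ opad = 3f 11 5c.
m1: inner = H(55 7b 36 41 0a) = 01 51; tag = H(3f 11 5c 01 51) = 00fe ← matches
m2: inner = H(55 7b 36 5a 71) = 01 d1; tag = H(3f 11 5c 01 d1) = 017e
m3: inner = H(55 7b 36 29 03) = 01 32; tag = H(3f 11 5c 01 32) = 00df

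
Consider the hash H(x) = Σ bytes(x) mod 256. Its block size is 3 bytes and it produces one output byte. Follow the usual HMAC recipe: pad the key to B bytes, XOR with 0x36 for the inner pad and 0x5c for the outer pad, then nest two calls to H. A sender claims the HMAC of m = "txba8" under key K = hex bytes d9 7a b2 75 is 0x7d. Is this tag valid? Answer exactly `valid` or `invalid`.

valid

Key hex bytes d9 7a b2 75 is 4 bytes > B = 3, so hash it first: H(key) = 7a, then zero-pad to 3 bytes: K' = 7a 00 00.
K' ⊕ ipad = 4c 36 36; K' ⊕ opad = 26 5c 5c.
Inner hash: sum = 76+54+54+116+120+98+97+56 = 671; mod 256 = 159 → 9f.
Outer hash (recomputed tag): sum = 38+92+92+159 = 381; mod 256 = 125 → 7d.
Recomputed tag = 7d; claimed = 7d → match.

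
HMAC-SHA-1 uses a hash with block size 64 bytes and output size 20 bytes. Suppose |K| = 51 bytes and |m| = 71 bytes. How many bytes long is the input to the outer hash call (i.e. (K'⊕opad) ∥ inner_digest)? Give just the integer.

Key is 51 ≤ 64 bytes, zero-padded: |K'| = 64.
Outer input = (K'⊕opad) ∥ H(inner) → 64 + 20 = 84 bytes.

84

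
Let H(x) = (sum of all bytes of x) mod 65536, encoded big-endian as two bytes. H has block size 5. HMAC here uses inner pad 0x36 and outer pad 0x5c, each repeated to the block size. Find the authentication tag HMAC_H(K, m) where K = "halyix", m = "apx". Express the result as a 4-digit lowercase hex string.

031f

Key "halyix" = 68 61 6c 79 69 78 is 6 bytes > B = 5, so hash it first: H(key) = 02 8f, then zero-pad to 5 bytes: K' = 02 8f 00 00 00.
K' ⊕ ipad = 34 b9 36 36 36.  K' ⊕ opad = 5e d3 5c 5c 5c.
Inner input = (K'⊕ipad) ∥ m = 34 b9 36 36 36 ∥ 61 70 78.
Inner hash: sum = 52+185+54+54+54+97+112+120 = 728 → 02 d8.
Outer input = (K'⊕opad) ∥ inner = 5e d3 5c 5c 5c ∥ 02 d8.
Outer hash (tag): sum = 94+211+92+92+92+2+216 = 799 → 03 1f.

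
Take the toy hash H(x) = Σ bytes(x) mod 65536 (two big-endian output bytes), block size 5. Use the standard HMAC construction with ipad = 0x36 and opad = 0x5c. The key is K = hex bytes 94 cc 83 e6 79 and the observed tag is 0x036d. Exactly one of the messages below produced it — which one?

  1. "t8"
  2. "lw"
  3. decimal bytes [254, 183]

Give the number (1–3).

2

Key hex bytes 94 cc 83 e6 79 is exactly B = 5 bytes: K' = 94 cc 83 e6 79.
K' ⊕ ipad = a2 fa b5 d0 4f; K' ⊕ opad = c8 90 df ba 25.
m1: inner = H(a2 fa b5 d0 4f 74 38) = 04 1c; tag = H(c8 90 df ba 25 04 1c) = 0336
m2: inner = H(a2 fa b5 d0 4f 6c 77) = 04 53; tag = H(c8 90 df ba 25 04 53) = 036d ← matches
m3: inner = H(a2 fa b5 d0 4f fe b7) = 05 25; tag = H(c8 90 df ba 25 05 25) = 0340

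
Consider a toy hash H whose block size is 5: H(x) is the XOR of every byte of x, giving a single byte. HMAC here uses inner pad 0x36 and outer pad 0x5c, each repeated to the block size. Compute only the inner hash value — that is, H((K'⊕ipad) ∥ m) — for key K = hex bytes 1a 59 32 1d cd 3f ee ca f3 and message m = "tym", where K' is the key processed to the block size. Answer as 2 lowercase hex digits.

1f

Key hex bytes 1a 59 32 1d cd 3f ee ca f3 is 9 bytes > B = 5, so hash it first: H(key) = 49, then zero-pad to 5 bytes: K' = 49 00 00 00 00.
K' ⊕ ipad = 7f 36 36 36 36.
Inner input = 7f 36 36 36 36 ∥ 74 79 6d.
Inner hash: XOR 7f⊕36⊕36⊕36⊕36⊕74⊕79⊕6d = 1f.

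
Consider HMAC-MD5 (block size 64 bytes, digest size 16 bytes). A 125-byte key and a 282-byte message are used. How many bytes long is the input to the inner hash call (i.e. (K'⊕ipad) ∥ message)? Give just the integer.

346

Key is 125 > 64 bytes, so it is hashed to 16 bytes then zero-padded to 64: |K'| = 64.
Inner input = (K'⊕ipad) ∥ m → 64 + 282 = 346 bytes.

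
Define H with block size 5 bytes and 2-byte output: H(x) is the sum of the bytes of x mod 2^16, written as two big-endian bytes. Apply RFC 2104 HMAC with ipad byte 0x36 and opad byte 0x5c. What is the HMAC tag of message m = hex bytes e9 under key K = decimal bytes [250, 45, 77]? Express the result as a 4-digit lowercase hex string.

0299

Key decimal bytes [250, 45, 77] = fa 2d 4d is 3 bytes ≤ B = 5; zero-pad to 5 bytes: K' = fa 2d 4d 00 00.
K' ⊕ ipad = cc 1b 7b 36 36.  K' ⊕ opad = a6 71 11 5c 5c.
Inner input = (K'⊕ipad) ∥ m = cc 1b 7b 36 36 ∥ e9.
Inner hash: sum = 204+27+123+54+54+233 = 695 → 02 b7.
Outer input = (K'⊕opad) ∥ inner = a6 71 11 5c 5c ∥ 02 b7.
Outer hash (tag): sum = 166+113+17+92+92+2+183 = 665 → 02 99.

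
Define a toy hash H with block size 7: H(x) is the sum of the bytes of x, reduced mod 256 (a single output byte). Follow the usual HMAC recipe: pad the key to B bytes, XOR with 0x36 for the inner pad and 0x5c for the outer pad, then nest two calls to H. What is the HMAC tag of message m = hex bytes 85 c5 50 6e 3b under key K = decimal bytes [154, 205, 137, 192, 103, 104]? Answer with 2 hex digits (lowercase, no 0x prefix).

Key decimal bytes [154, 205, 137, 192, 103, 104] = 9a cd 89 c0 67 68 is 6 bytes ≤ B = 7; zero-pad to 7 bytes: K' = 9a cd 89 c0 67 68 00.
K' ⊕ ipad = ac fb bf f6 51 5e 36.  K' ⊕ opad = c6 91 d5 9c 3b 34 5c.
Inner input = (K'⊕ipad) ∥ m = ac fb bf f6 51 5e 36 ∥ 85 c5 50 6e 3b.
Inner hash: sum = 172+251+191+246+81+94+54+133+197+80+110+59 = 1668; mod 256 = 132 → 84.
Outer input = (K'⊕opad) ∥ inner = c6 91 d5 9c 3b 34 5c ∥ 84.
Outer hash (tag): sum = 198+145+213+156+59+52+92+132 = 1047; mod 256 = 23 → 17.

17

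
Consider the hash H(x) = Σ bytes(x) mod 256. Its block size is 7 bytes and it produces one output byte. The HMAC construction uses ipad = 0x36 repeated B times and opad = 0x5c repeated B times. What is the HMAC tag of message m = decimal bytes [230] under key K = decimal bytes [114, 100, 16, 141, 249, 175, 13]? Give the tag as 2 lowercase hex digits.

Key decimal bytes [114, 100, 16, 141, 249, 175, 13] = 72 64 10 8d f9 af 0d is exactly B = 7 bytes: K' = 72 64 10 8d f9 af 0d.
K' ⊕ ipad = 44 52 26 bb cf 99 3b.  K' ⊕ opad = 2e 38 4c d1 a5 f3 51.
Inner input = (K'⊕ipad) ∥ m = 44 52 26 bb cf 99 3b ∥ e6.
Inner hash: sum = 68+82+38+187+207+153+59+230 = 1024; mod 256 = 0 → 00.
Outer input = (K'⊕opad) ∥ inner = 2e 38 4c d1 a5 f3 51 ∥ 00.
Outer hash (tag): sum = 46+56+76+209+165+243+81+0 = 876; mod 256 = 108 → 6c.

6c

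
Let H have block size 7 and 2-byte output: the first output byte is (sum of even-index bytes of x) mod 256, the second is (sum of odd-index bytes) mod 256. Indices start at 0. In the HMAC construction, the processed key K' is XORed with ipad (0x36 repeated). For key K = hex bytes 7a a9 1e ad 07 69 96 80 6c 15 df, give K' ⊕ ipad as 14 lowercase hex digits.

b6623636363636

Key hex bytes 7a a9 1e ad 07 69 96 80 6c 15 df is 11 bytes > B = 7, so hash it first: H(key) = 80 54, then zero-pad to 7 bytes: K' = 80 54 00 00 00 00 00.
XOR each byte with 0x36: 80⊕36=b6, 54⊕36=62, 00⊕36=36, 00⊕36=36, 00⊕36=36, 00⊕36=36, 00⊕36=36.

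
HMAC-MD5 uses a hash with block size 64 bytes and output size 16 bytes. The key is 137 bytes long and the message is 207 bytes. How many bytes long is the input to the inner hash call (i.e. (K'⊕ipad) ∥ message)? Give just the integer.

Key is 137 > 64 bytes, so it is hashed to 16 bytes then zero-padded to 64: |K'| = 64.
Inner input = (K'⊕ipad) ∥ m → 64 + 207 = 271 bytes.

271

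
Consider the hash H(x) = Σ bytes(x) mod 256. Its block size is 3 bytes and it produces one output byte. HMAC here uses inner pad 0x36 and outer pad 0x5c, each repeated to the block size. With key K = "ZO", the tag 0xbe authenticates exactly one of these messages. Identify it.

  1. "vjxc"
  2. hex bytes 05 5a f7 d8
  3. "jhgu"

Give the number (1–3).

Key "ZO" = 5a 4f is 2 bytes ≤ B = 3; zero-pad to 3 bytes: K' = 5a 4f 00.
K' ⊕ ipad = 6c 79 36; K' ⊕ opad = 06 13 5c.
m1: inner = H(6c 79 36 76 6a 78 63) = d6; tag = H(06 13 5c d6) = 4b
m2: inner = H(6c 79 36 05 5a f7 d8) = 49; tag = H(06 13 5c 49) = be ← matches
m3: inner = H(6c 79 36 6a 68 67 75) = c9; tag = H(06 13 5c c9) = 3e

2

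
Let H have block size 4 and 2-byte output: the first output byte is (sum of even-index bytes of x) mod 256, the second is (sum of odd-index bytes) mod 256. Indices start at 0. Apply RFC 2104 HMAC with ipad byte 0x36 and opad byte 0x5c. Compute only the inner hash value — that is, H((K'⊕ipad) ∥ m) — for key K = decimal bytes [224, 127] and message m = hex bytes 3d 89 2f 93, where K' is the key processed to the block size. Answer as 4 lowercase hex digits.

Key decimal bytes [224, 127] = e0 7f is 2 bytes ≤ B = 4; zero-pad to 4 bytes: K' = e0 7f 00 00.
K' ⊕ ipad = d6 49 36 36.
Inner input = d6 49 36 36 ∥ 3d 89 2f 93.
Inner hash: even-index sum = 376 mod 256 = 120; odd-index sum = 411 mod 256 = 155 → 78 9b.

789b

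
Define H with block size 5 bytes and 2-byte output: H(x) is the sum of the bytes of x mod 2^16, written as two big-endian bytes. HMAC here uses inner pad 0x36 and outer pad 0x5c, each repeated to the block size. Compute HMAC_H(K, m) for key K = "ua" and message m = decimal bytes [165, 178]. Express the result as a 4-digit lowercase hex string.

Key "ua" = 75 61 is 2 bytes ≤ B = 5; zero-pad to 5 bytes: K' = 75 61 00 00 00.
K' ⊕ ipad = 43 57 36 36 36.  K' ⊕ opad = 29 3d 5c 5c 5c.
Inner input = (K'⊕ipad) ∥ m = 43 57 36 36 36 ∥ a5 b2.
Inner hash: sum = 67+87+54+54+54+165+178 = 659 → 02 93.
Outer input = (K'⊕opad) ∥ inner = 29 3d 5c 5c 5c ∥ 02 93.
Outer hash (tag): sum = 41+61+92+92+92+2+147 = 527 → 02 0f.

020f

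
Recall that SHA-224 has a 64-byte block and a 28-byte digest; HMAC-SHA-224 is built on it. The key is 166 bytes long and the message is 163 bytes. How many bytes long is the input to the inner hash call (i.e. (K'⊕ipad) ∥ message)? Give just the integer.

227

Key is 166 > 64 bytes, so it is hashed to 28 bytes then zero-padded to 64: |K'| = 64.
Inner input = (K'⊕ipad) ∥ m → 64 + 163 = 227 bytes.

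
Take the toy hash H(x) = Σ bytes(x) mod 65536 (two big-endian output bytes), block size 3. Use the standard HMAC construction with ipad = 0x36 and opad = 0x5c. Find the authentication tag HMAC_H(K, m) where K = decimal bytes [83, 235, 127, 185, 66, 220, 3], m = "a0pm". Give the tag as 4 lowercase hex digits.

Key decimal bytes [83, 235, 127, 185, 66, 220, 3] = 53 eb 7f b9 42 dc 03 is 7 bytes > B = 3, so hash it first: H(key) = 03 97, then zero-pad to 3 bytes: K' = 03 97 00.
K' ⊕ ipad = 35 a1 36.  K' ⊕ opad = 5f cb 5c.
Inner input = (K'⊕ipad) ∥ m = 35 a1 36 ∥ 61 30 70 6d.
Inner hash: sum = 53+161+54+97+48+112+109 = 634 → 02 7a.
Outer input = (K'⊕opad) ∥ inner = 5f cb 5c ∥ 02 7a.
Outer hash (tag): sum = 95+203+92+2+122 = 514 → 02 02.

0202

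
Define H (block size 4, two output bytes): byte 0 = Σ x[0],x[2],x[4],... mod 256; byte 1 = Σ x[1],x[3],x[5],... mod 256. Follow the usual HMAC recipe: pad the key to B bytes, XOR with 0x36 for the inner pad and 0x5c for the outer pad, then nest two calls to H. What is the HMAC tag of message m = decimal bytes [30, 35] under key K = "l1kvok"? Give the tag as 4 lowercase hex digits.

3a27

Key "l1kvok" = 6c 31 6b 76 6f 6b is 6 bytes > B = 4, so hash it first: H(key) = 46 12, then zero-pad to 4 bytes: K' = 46 12 00 00.
K' ⊕ ipad = 70 24 36 36.  K' ⊕ opad = 1a 4e 5c 5c.
Inner input = (K'⊕ipad) ∥ m = 70 24 36 36 ∥ 1e 23.
Inner hash: even-index sum = 196 mod 256 = 196; odd-index sum = 125 mod 256 = 125 → c4 7d.
Outer input = (K'⊕opad) ∥ inner = 1a 4e 5c 5c ∥ c4 7d.
Outer hash (tag): even-index sum = 314 mod 256 = 58; odd-index sum = 295 mod 256 = 39 → 3a 27.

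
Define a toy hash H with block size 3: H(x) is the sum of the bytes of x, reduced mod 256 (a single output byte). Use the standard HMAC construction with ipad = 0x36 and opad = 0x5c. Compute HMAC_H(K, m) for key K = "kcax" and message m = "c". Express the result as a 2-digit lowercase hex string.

Key "kcax" = 6b 63 61 78 is 4 bytes > B = 3, so hash it first: H(key) = a7, then zero-pad to 3 bytes: K' = a7 00 00.
K' ⊕ ipad = 91 36 36.  K' ⊕ opad = fb 5c 5c.
Inner input = (K'⊕ipad) ∥ m = 91 36 36 ∥ 63.
Inner hash: sum = 145+54+54+99 = 352; mod 256 = 96 → 60.
Outer input = (K'⊕opad) ∥ inner = fb 5c 5c ∥ 60.
Outer hash (tag): sum = 251+92+92+96 = 531; mod 256 = 19 → 13.

13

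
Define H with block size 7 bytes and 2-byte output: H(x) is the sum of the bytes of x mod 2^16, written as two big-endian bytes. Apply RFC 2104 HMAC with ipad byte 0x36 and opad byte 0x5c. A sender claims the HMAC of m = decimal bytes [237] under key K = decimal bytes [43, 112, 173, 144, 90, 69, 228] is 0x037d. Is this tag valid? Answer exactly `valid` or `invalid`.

Key decimal bytes [43, 112, 173, 144, 90, 69, 228] = 2b 70 ad 90 5a 45 e4 is exactly B = 7 bytes: K' = 2b 70 ad 90 5a 45 e4.
K' ⊕ ipad = 1d 46 9b a6 6c 73 d2; K' ⊕ opad = 77 2c f1 cc 06 19 b8.
Inner hash: sum = 29+70+155+166+108+115+210+237 = 1090 → 04 42.
Outer hash (recomputed tag): sum = 119+44+241+204+6+25+184+4+66 = 893 → 03 7d.
Recomputed tag = 037d; claimed = 037d → match.

valid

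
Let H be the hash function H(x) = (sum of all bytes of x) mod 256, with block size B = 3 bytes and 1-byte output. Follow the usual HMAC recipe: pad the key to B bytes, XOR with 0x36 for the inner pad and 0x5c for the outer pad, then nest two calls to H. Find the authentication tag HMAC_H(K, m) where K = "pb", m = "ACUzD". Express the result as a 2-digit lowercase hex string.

Key "pb" = 70 62 is 2 bytes ≤ B = 3; zero-pad to 3 bytes: K' = 70 62 00.
K' ⊕ ipad = 46 54 36.  K' ⊕ opad = 2c 3e 5c.
Inner input = (K'⊕ipad) ∥ m = 46 54 36 ∥ 41 43 55 7a 44.
Inner hash: sum = 70+84+54+65+67+85+122+68 = 615; mod 256 = 103 → 67.
Outer input = (K'⊕opad) ∥ inner = 2c 3e 5c ∥ 67.
Outer hash (tag): sum = 44+62+92+103 = 301; mod 256 = 45 → 2d.

2d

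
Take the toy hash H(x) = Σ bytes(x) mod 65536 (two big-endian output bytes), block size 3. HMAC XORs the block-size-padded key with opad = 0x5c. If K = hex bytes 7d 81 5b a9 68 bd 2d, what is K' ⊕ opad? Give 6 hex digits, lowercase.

5f085c

Key hex bytes 7d 81 5b a9 68 bd 2d is 7 bytes > B = 3, so hash it first: H(key) = 03 54, then zero-pad to 3 bytes: K' = 03 54 00.
XOR each byte with 0x5c: 03⊕5c=5f, 54⊕5c=08, 00⊕5c=5c.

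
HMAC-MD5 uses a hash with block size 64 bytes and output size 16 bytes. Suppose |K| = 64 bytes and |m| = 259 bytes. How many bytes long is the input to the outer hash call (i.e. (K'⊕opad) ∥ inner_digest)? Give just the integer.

80

Key is 64 ≤ 64 bytes, zero-padded: |K'| = 64.
Outer input = (K'⊕opad) ∥ H(inner) → 64 + 16 = 80 bytes.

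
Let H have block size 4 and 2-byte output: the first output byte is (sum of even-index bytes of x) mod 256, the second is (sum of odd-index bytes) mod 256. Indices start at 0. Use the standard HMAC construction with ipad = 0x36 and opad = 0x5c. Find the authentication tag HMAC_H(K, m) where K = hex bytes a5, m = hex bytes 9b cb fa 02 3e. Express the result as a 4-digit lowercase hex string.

Key hex bytes a5 is 1 byte ≤ B = 4; zero-pad to 4 bytes: K' = a5 00 00 00.
K' ⊕ ipad = 93 36 36 36.  K' ⊕ opad = f9 5c 5c 5c.
Inner input = (K'⊕ipad) ∥ m = 93 36 36 36 ∥ 9b cb fa 02 3e.
Inner hash: even-index sum = 668 mod 256 = 156; odd-index sum = 313 mod 256 = 57 → 9c 39.
Outer input = (K'⊕opad) ∥ inner = f9 5c 5c 5c ∥ 9c 39.
Outer hash (tag): even-index sum = 497 mod 256 = 241; odd-index sum = 241 mod 256 = 241 → f1 f1.

f1f1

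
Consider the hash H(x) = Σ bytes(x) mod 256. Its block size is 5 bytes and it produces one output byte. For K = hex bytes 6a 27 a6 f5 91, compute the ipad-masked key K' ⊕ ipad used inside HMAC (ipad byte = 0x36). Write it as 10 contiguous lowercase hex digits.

5c1190c3a7

Key hex bytes 6a 27 a6 f5 91 is exactly B = 5 bytes: K' = 6a 27 a6 f5 91.
XOR each byte with 0x36: 6a⊕36=5c, 27⊕36=11, a6⊕36=90, f5⊕36=c3, 91⊕36=a7.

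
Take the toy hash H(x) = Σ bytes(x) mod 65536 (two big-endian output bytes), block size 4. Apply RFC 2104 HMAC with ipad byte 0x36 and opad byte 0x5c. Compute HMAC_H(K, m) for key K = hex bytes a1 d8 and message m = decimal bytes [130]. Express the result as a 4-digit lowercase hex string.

Key hex bytes a1 d8 is 2 bytes ≤ B = 4; zero-pad to 4 bytes: K' = a1 d8 00 00.
K' ⊕ ipad = 97 ee 36 36.  K' ⊕ opad = fd 84 5c 5c.
Inner input = (K'⊕ipad) ∥ m = 97 ee 36 36 ∥ 82.
Inner hash: sum = 151+238+54+54+130 = 627 → 02 73.
Outer input = (K'⊕opad) ∥ inner = fd 84 5c 5c ∥ 02 73.
Outer hash (tag): sum = 253+132+92+92+2+115 = 686 → 02 ae.

02ae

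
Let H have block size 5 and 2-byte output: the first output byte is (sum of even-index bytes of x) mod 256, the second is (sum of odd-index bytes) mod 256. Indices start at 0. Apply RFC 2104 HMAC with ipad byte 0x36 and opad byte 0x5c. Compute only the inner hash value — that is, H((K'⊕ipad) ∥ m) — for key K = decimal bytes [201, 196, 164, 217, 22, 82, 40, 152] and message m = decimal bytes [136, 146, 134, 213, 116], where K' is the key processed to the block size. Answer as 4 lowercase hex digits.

Key decimal bytes [201, 196, 164, 217, 22, 82, 40, 152] = c9 c4 a4 d9 16 52 28 98 is 8 bytes > B = 5, so hash it first: H(key) = ab 87, then zero-pad to 5 bytes: K' = ab 87 00 00 00.
K' ⊕ ipad = 9d b1 36 36 36.
Inner input = 9d b1 36 36 36 ∥ 88 92 86 d5 74.
Inner hash: even-index sum = 624 mod 256 = 112; odd-index sum = 617 mod 256 = 105 → 70 69.

7069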